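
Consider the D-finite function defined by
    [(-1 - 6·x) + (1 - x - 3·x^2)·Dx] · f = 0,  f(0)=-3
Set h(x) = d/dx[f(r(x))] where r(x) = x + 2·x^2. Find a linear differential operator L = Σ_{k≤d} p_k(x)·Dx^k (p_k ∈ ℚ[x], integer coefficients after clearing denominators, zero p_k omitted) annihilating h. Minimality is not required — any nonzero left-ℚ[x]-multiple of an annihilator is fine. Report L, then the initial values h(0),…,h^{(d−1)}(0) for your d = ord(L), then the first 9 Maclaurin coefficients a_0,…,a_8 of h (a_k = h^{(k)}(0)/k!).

L = (12 + 102·x + 366·x^2 + 1008·x^3 + 2808·x^4 + 4320·x^5 + 2880·x^6) + (-1 - 9·x - 21·x^2 + 50·x^3 + 360·x^4 + 792·x^5 + 1008·x^6 + 576·x^7)·Dx  (order 1).
h: a_k = -3, -36, -207, -924, -4140, -18162, -75369, -308880, -1248345, …
ICs: h(0) = -3.

f: a_k = -3, -3, -12, -21, -57, -120, -291, -651, -1524, …
Change of var in L_f (x↦r) gives L₀.
Differentiate: ansatz ord ≤ ord L₀ ⇒ L.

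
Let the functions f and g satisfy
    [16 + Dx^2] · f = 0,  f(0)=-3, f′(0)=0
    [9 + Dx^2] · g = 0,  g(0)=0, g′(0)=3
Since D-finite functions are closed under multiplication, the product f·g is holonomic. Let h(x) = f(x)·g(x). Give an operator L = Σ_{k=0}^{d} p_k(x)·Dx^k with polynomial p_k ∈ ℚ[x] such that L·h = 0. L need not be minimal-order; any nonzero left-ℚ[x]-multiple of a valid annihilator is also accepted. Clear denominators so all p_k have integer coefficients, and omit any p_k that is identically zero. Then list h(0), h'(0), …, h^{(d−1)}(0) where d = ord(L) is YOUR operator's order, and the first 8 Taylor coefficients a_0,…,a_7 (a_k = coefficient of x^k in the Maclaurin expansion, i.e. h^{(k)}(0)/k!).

L = 49 + 50·Dx^2 + Dx^4  (order 4).
h: a_k = 0, -9, 0, 171/2, 0, -8403/40, 0, 137257/560, …
ICs: h(0) = 0, h′(0) = -9, h′′(0) = 0, h′′′(0) = 513.

f: a_k = -3, 0, 24, 0, -32, 0, 256/15, 0, …
g: a_k = 0, 3, 0, -9/2, 0, 81/40, 0, -243/560, …
f·g: L₀ = L_f ⊗_s L_g, ord ≤ 2·2.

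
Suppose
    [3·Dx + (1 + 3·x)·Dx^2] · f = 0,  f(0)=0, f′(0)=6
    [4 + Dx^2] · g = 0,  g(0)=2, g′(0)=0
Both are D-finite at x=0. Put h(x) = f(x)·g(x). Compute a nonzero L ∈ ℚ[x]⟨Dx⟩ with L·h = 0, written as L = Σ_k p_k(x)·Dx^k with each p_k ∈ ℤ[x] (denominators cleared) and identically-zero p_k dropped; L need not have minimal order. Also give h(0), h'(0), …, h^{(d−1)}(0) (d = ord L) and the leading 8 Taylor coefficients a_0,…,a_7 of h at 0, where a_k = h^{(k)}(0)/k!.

f: a_k = 0, 6, -9, 18, -81/2, 486/5, -243, 4374/7, …
g: a_k = 2, 0, -4, 0, 4/3, 0, -8/45, 0, …
Product ⇒ symmetric product L₀, ord ≤ 4.
L = (-1112 - 1248·x + 7344·x^2 + 27648·x^3 + 20736·x^4) + (-48 + 2160·x + 10368·x^2 + 10368·x^3)·Dx + (-250 + 240·x + 4968·x^2 + 13824·x^3 + 10368·x^4)·Dx^2 + (-12 + 540·x + 2592·x^2 + 2592·x^3)·Dx^3 + (7 + 138·x + 783·x^2 + 1728·x^3 + 1296·x^4)·Dx^4  (order 4).
h: a_k = 0, 12, -18, 12, -45, 652/5, -336, 92804/105, …
ICs: h(0) = 0, h′(0) = 12, h′′(0) = -36, h′′′(0) = 72.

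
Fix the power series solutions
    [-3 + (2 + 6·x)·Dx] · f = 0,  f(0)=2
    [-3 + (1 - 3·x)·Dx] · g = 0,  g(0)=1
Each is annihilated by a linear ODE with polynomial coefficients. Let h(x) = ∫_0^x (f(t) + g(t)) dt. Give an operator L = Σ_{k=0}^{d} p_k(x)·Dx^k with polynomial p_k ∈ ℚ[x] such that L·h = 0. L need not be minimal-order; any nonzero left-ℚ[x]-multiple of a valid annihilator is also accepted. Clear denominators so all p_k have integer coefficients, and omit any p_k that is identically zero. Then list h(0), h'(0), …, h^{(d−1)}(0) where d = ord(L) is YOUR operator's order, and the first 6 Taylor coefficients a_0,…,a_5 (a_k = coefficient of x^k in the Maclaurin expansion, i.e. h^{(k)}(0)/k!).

L = (45 + 81·x)·Dx + (-27 - 126·x - 243·x^2)·Dx^2 + (2 + 18·x - 18·x^2 - 162·x^3)·Dx^3  (order 3).
h: a_k = 0, 3, 3, 9/4, 243/32, 4779/320, …
ICs: h(0) = 0, h′(0) = 3, h′′(0) = 6.

f: a_k = 2, 3, -9/4, 27/8, -405/64, 1701/128, …
g: a_k = 1, 3, 9, 27, 81, 243, …
Sum ⇒ L₀ = lclm(L_f,L_g) in ℚ(x)⟨Dx⟩.
h=∫₀ˣh₀: take L = L₀·Dx.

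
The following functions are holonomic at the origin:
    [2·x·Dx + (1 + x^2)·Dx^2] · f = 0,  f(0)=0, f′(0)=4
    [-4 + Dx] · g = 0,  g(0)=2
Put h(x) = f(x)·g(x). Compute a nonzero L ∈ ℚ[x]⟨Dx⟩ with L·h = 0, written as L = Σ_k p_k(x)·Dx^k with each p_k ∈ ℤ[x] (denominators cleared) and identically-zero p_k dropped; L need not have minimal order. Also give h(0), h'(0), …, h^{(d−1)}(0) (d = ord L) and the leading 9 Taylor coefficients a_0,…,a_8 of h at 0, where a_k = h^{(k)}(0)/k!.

f: a_k = 0, 4, 0, -4/3, 0, 4/5, 0, -4/7, 0, …
g: a_k = 2, 8, 16, 64/3, 64/3, 256/15, 512/45, 2048/315, 1024/315, …
L₀ := L_f ⊗_s L_g (sym. prod.), ord ≤ 2.
L = (16 - 8·x + 16·x^2) + (-8 + 2·x - 8·x^2)·Dx + (1 + x^2)·Dx^2  (order 2).
h: a_k = 0, 8, 32, 184/3, 224/3, 328/5, 416/9, 3016/105, 992/63, …
ICs: h(0) = 0, h′(0) = 8.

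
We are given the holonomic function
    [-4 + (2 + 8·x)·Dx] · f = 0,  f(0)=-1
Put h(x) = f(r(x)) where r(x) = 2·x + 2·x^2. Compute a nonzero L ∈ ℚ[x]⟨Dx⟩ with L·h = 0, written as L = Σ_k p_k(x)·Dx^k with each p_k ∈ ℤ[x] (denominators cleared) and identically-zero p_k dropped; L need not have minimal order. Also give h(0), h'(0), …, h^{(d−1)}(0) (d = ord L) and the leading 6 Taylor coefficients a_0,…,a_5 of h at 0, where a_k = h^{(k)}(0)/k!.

f: a_k = -1, -2, 2, -4, 10, -28, …
Substitute x→r, Dx→(1/r')Dx; clear ⇒ L₀.
L = (-4 - 8·x) + (1 + 8·x + 8·x^2)·Dx  (order 1).
h: a_k = -1, -4, 4, -16, 72, -352, …
ICs: h(0) = -1.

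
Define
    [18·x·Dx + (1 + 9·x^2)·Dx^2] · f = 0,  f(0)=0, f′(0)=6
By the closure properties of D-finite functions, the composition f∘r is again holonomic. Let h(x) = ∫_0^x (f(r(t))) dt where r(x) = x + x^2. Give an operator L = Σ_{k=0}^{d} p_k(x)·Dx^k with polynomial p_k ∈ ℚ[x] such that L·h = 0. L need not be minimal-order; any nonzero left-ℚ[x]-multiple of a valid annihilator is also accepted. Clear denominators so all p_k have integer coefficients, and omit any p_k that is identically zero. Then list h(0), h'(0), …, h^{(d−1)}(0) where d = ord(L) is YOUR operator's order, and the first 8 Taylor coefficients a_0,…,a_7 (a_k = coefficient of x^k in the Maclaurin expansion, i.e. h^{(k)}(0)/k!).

L = (-2 + 18·x + 72·x^2 + 108·x^3 + 54·x^4)·Dx^2 + (1 + 2·x + 9·x^2 + 36·x^3 + 45·x^4 + 18·x^5)·Dx^3  (order 3).
h: a_k = 0, 0, 3, 2, -9/2, -54/5, 36/5, 468/7, …
ICs: h(0) = 0, h′(0) = 0, h′′(0) = 6.

f: a_k = 0, 6, 0, -18, 0, 486/5, 0, -4374/7, …
Substitute x→r, Dx→(1/r')Dx; clear ⇒ L₀.
h=∫₀ˣh₀: take L = L₀·Dx.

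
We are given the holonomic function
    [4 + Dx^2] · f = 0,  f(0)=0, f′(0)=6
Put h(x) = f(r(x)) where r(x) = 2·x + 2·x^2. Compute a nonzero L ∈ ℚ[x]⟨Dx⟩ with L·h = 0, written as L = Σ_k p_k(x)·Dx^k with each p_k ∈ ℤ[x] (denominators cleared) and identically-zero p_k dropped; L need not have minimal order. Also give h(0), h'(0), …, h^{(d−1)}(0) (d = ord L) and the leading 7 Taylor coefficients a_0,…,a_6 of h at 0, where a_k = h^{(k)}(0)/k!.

f: a_k = 0, 6, 0, -4, 0, 4/5, 0, …
h₀=f(r): pull back L_f along r ⇒ L₀.
L = (16 + 96·x + 192·x^2 + 128·x^3) - 2·Dx + (1 + 2·x)·Dx^2  (order 2).
h: a_k = 0, 12, 12, -32, -96, -352/5, 96, …
ICs: h(0) = 0, h′(0) = 12.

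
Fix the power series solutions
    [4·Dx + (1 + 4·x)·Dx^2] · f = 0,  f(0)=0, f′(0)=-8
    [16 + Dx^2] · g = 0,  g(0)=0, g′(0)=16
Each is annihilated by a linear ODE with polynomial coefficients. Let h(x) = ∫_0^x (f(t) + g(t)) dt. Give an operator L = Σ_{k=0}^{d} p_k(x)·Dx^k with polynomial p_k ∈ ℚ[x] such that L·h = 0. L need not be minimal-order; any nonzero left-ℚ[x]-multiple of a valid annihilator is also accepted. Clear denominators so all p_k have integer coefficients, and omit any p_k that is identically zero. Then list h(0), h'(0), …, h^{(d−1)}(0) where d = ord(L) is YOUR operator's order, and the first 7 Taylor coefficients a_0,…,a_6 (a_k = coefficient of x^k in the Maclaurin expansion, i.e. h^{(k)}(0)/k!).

f: a_k = 0, -8, 16, -128/3, 128, -2048/5, 4096/3, …
g: a_k = 0, 16, 0, -128/3, 0, 512/15, 0, …
Weyl lclm of L_f,L_g ⇒ L₀ (ord ≤ 4).
∫: right-multiply L₀ by Dx.
L = (448 + 512·x + 1024·x^2)·Dx^2 + (48 + 320·x + 768·x^2 + 1024·x^3)·Dx^3 + (28 + 32·x + 64·x^2)·Dx^4 + (3 + 20·x + 48·x^2 + 64·x^3)·Dx^5  (order 5).
h: a_k = 0, 0, 4, 16/3, -64/3, 128/5, -2816/45, …
ICs: h(0) = 0, h′(0) = 0, h′′(0) = 8, h′′′(0) = 32, h′′′′(0) = -512.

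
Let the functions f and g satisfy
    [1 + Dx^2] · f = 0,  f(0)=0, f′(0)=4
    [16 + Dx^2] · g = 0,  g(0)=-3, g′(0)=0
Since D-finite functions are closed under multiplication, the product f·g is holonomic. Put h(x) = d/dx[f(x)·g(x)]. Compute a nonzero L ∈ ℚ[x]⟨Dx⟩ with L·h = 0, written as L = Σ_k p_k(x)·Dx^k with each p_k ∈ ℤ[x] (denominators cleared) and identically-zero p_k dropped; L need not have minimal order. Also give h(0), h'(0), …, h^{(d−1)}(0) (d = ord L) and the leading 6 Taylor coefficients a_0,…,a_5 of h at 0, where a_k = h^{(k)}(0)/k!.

f: a_k = 0, 4, 0, -2/3, 0, 1/30, …
g: a_k = -3, 0, 24, 0, -32, 0, …
h₀=f·g: eliminate ⇒ L₀, order ≤ 2·2.
Derive L from L₀ (diff closure).
L = 225 + 34·Dx^2 + Dx^4  (order 4).
h: a_k = -12, 0, 294, 0, -1441/2, 0, …
ICs: h(0) = -12, h′(0) = 0, h′′(0) = 588, h′′′(0) = 0.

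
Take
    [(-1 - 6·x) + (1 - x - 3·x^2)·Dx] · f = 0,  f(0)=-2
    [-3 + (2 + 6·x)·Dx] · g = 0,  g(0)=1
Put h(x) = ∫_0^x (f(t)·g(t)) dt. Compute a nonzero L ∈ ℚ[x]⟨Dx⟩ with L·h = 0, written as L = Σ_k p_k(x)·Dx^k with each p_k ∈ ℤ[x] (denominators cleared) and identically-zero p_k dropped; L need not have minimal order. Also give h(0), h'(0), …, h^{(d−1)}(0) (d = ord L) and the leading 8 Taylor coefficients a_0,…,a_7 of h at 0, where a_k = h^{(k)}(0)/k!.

L = (5 + 15·x + 27·x^2)·Dx + (-2 - 4·x + 12·x^2 + 18·x^3)·Dx^2  (order 2).
h: a_k = 0, -2, -5/2, -35/12, -217/32, -3011/320, -18139/768, -129511/3584, …
ICs: h(0) = 0, h′(0) = -2.

f: a_k = -2, -2, -8, -14, -38, -80, -194, -434, …
g: a_k = 1, 3/2, -9/8, 27/16, -405/128, 1701/256, -15309/1024, 72171/2048, …
Product ⇒ symmetric product L₀, ord ≤ 1.
h=∫h₀ ⇒ L = L₀·Dx.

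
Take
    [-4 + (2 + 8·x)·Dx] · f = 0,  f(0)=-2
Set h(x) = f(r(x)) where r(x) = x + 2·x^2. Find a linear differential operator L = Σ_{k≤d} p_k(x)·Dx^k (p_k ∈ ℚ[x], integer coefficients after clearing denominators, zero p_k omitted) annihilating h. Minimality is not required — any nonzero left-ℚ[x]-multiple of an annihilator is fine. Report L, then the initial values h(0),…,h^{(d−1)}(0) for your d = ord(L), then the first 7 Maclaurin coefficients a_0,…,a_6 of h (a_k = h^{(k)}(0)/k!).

f: a_k = -2, -4, 4, -8, 20, -56, 168, …
Change of var in L_f (x↦r) gives L₀.
L = (-2 - 8·x) + (1 + 4·x + 8·x^2)·Dx  (order 1).
h: a_k = -2, -4, -4, 8, -12, 8, 24, …
ICs: h(0) = -2.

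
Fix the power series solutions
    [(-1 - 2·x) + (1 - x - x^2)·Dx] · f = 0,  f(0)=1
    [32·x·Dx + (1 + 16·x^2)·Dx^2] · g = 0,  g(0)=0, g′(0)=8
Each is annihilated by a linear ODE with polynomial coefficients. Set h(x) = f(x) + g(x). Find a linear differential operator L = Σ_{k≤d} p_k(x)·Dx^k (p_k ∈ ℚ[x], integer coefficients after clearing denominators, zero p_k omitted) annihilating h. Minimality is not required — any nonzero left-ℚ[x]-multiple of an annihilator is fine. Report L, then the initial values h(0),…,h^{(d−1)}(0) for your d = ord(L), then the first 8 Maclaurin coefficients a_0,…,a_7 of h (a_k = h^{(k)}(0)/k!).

f: a_k = 1, 1, 2, 3, 5, 8, 13, 21, …
g: a_k = 0, 8, 0, -128/3, 0, 2048/5, 0, -32768/7, …
L₀ := lclm(L_f,L_g); ord L₀ ≤ 1+2.
L = (-64 + 256·x + 3904·x^2 + 6912·x^3 + 9696·x^4 + 1536·x^6)·Dx + (25 + 24·x - 542·x^2 + 780·x^3 + 6800·x^4 + 6560·x^5 + 768·x^6 + 1536·x^7)·Dx^2 + (-2 - 17·x - 62·x^2 - 202·x^3 - 445·x^4 + 1136·x^5 + 576·x^6 + 256·x^7 + 256·x^8)·Dx^3  (order 3).
h: a_k = 1, 9, 2, -119/3, 5, 2088/5, 13, -32621/7, …
ICs: h(0) = 1, h′(0) = 9, h′′(0) = 4.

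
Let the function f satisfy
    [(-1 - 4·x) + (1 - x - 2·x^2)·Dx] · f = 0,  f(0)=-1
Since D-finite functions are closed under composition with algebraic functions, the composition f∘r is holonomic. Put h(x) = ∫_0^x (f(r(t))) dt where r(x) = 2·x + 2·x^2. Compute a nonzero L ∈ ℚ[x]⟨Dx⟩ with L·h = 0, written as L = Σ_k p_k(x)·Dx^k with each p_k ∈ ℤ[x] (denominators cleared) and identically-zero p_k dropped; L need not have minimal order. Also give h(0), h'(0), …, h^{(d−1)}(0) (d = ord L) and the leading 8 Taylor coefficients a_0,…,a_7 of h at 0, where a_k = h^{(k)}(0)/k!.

f: a_k = -1, -1, -3, -5, -11, -21, -43, -85, …
f∘r: x↦r, Dx↦Dx/r' in L_f ⇒ L₀.
∫: right-multiply L₀ by Dx.
L = (2 + 20·x + 48·x^2 + 32·x^3)·Dx + (-1 + 2·x + 10·x^2 + 16·x^3 + 8·x^4)·Dx^2  (order 2).
h: a_k = 0, -1, -1, -14/3, -16, -308/5, -748/3, -7208/7, …
ICs: h(0) = 0, h′(0) = -1.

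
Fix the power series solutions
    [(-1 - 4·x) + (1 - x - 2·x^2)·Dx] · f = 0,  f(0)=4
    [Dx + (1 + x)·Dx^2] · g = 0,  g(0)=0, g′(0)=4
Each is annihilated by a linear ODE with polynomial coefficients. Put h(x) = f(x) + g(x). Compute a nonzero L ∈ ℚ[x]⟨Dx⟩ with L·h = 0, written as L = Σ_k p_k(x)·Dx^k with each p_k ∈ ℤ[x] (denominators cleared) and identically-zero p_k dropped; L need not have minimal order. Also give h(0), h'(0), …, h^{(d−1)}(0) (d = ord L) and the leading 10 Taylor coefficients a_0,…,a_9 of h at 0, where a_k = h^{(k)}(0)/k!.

L = (42 + 144·x + 144·x^2 + 96·x^3)·Dx + (28 + 172·x + 312·x^2 + 328·x^3 + 160·x^4)·Dx^2 + (-7 - 14·x + 5·x^2 + 56·x^3 + 76·x^4 + 32·x^5)·Dx^3  (order 3).
h: a_k = 4, 8, 10, 64/3, 43, 424/5, 514/3, 2384/7, 1367/2, 12280/9, …
ICs: h(0) = 4, h′(0) = 8, h′′(0) = 20.

f: a_k = 4, 4, 12, 20, 44, 84, 172, 340, 684, 1364, …
g: a_k = 0, 4, -2, 4/3, -1, 4/5, -2/3, 4/7, -1/2, 4/9, …
Sum ⇒ L₀ = lclm(L_f,L_g) in ℚ(x)⟨Dx⟩.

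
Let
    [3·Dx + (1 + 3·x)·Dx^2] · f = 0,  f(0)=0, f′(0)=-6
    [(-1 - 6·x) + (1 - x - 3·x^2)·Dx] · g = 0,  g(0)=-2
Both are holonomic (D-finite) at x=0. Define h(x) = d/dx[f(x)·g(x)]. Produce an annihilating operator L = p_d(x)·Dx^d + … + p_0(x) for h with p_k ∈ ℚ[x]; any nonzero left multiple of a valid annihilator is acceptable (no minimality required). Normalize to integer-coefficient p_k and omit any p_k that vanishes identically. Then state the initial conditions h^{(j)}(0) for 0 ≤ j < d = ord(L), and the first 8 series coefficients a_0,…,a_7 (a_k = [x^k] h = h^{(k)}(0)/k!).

f: a_k = 0, -6, 9, -18, 81/2, -486/5, 243, -4374/7, …
g: a_k = -2, -2, -8, -14, -38, -80, -194, -434, …
Product ⇒ symmetric product L₀, ord ≤ 2.
Derive L from L₀ (diff closure).
L = (34 + 162·x + 324·x^2) + (1 + 29·x + 180·x^2 + 252·x^3)·Dx + (-1 - 6·x - 2·x^2 + 33·x^3 + 36·x^4)·Dx^2  (order 2).
h: a_k = 12, -12, 198, -132, 1797, -6768/5, 73581/5, -519396/35, …
ICs: h(0) = 12, h′(0) = -12.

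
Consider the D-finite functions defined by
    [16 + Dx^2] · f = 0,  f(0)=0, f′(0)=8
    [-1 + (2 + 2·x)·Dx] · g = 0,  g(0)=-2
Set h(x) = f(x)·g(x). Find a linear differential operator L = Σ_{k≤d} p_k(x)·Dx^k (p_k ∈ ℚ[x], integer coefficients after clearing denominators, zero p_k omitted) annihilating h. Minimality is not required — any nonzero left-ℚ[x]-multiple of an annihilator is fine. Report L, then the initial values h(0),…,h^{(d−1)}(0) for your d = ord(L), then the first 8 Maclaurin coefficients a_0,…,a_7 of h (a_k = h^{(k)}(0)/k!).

L = (67 + 128·x + 64·x^2) + (-4 - 4·x)·Dx + (4 + 8·x + 4·x^2)·Dx^2  (order 2).
h: a_k = 0, -16, -8, 134/3, 61/3, -4661/120, -1187/80, 64235/4032, …
ICs: h(0) = 0, h′(0) = -16.

f: a_k = 0, 8, 0, -64/3, 0, 256/15, 0, -2048/315, …
g: a_k = -2, -1, 1/4, -1/8, 5/64, -7/128, 21/512, -33/1024, …
h₀=f·g: eliminate ⇒ L₀, order ≤ 2·1.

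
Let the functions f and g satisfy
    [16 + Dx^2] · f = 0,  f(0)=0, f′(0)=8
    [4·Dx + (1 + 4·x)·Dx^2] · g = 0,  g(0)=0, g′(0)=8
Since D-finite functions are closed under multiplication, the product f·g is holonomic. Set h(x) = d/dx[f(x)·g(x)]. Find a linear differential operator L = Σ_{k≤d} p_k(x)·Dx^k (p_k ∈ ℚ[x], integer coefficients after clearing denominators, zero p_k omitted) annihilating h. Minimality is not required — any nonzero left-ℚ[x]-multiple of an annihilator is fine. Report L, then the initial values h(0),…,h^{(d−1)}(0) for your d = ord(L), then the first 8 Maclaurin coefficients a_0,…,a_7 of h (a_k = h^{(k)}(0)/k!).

L = (-6400 - 45056·x - 172032·x^2 + 196608·x^3 + 2818048·x^4 + 6291456·x^5 + 4194304·x^6) + (-1536 - 8192·x + 20480·x^2 + 245760·x^3 + 655360·x^4 + 524288·x^5)·Dx + (-448 - 2816·x - 3584·x^2 + 73728·x^3 + 401408·x^4 + 786432·x^5 + 524288·x^6)·Dx^2 + (-96 - 512·x + 1280·x^2 + 15360·x^3 + 40960·x^4 + 32768·x^5)·Dx^3 + (-3 + 448·x^2 + 3840·x^3 + 14080·x^4 + 24576·x^5 + 16384·x^6)·Dx^4  (order 4).
h: a_k = 0, 128, -384, 2048/3, -10240/3, 45056/3, -888832/15, 14811136/63, …
ICs: h(0) = 0, h′(0) = 128, h′′(0) = -768, h′′′(0) = 4096.

f: a_k = 0, 8, 0, -64/3, 0, 256/15, 0, -2048/315, …
g: a_k = 0, 8, -16, 128/3, -128, 2048/5, -4096/3, 32768/7, …
f·g: L₀ = L_f ⊗_s L_g, ord ≤ 2·2.
h=h₀': d/dx-closure on L₀ ⇒ L.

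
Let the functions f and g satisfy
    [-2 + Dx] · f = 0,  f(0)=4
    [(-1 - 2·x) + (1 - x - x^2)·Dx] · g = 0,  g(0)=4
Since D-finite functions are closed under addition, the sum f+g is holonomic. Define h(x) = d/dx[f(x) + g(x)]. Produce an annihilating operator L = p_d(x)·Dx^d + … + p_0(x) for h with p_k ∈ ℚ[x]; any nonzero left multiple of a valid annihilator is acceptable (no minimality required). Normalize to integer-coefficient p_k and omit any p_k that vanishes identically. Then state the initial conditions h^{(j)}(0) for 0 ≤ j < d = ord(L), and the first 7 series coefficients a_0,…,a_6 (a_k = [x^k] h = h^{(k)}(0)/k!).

L = (10 + 44·x + 44·x^2 + 48·x^3 + 12·x^4) + (-7 - 24·x - 28·x^2 - 12·x^3 + 10·x^4 + 4·x^5)·Dx + (1 + x + 3·x^2 - 6·x^3 - 8·x^4 - 2·x^5)·Dx^2  (order 2).
h: a_k = 12, 32, 52, 272/3, 496/3, 4712/15, 26492/45, …
ICs: h(0) = 12, h′(0) = 32.

f: a_k = 4, 8, 8, 16/3, 8/3, 16/15, 16/45, …
g: a_k = 4, 4, 8, 12, 20, 32, 52, …
Sum ⇒ L₀ = lclm(L_f,L_g) in ℚ(x)⟨Dx⟩.
Differentiate: ansatz ord ≤ ord L₀ ⇒ L.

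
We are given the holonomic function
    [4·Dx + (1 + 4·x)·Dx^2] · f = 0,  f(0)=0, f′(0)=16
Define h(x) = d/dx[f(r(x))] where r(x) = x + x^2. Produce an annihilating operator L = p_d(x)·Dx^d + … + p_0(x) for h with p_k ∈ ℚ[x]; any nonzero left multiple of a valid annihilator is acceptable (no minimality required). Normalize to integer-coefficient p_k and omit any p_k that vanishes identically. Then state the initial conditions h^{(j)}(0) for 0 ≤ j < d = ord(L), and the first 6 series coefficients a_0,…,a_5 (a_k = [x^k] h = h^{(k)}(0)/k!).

f: a_k = 0, 16, -32, 256/3, -256, 4096/5, …
h₀=f(r): pull back L_f along r ⇒ L₀.
h₀' ⇒ L via d/dx closure of L₀.
L = 2 + (1 + 2·x)·Dx  (order 1).
h: a_k = 16, -32, 64, -128, 256, -512, …
ICs: h(0) = 16.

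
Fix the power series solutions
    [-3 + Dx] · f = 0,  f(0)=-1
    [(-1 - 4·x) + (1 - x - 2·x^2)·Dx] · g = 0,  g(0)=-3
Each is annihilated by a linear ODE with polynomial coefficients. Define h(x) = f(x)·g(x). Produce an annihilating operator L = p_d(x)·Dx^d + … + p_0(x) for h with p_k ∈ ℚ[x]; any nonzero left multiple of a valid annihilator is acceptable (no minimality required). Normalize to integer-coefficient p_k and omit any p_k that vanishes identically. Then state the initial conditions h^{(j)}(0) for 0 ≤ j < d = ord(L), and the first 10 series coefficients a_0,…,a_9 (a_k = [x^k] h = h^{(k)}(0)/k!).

L = (4 + x - 6·x^2) + (-1 + x + 2·x^2)·Dx  (order 1).
h: a_k = 3, 12, 63/2, 69, 1137/8, 1431/5, 45879/80, 321213/280, 10280043/4480, 734271/160, …
ICs: h(0) = 3.

f: a_k = -1, -3, -9/2, -9/2, -27/8, -81/40, -81/80, -243/560, -729/4480, -243/4480, …
g: a_k = -3, -3, -9, -15, -33, -63, -129, -255, -513, -1023, …
L₀ := L_f ⊗_s L_g (sym. prod.), ord ≤ 1.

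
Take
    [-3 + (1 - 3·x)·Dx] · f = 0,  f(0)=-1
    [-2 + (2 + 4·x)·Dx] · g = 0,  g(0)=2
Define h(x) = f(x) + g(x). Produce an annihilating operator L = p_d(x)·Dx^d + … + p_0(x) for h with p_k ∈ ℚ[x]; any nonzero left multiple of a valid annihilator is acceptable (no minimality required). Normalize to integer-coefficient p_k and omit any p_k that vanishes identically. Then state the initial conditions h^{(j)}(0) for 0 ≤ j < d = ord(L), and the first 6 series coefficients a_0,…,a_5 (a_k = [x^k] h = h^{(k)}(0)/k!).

f: a_k = -1, -3, -9, -27, -81, -243, …
g: a_k = 2, 2, -1, 1, -5/4, 7/4, …
f+g: L₀ = lclm(L_f,L_g), ord ≤ 1+1.
L = (-42 - 54·x) + (38 + 132·x + 162·x^2)·Dx + (-4 - 14·x + 42·x^2 + 108·x^3)·Dx^2  (order 2).
h: a_k = 1, -1, -10, -26, -329/4, -965/4, …
ICs: h(0) = 1, h′(0) = -1.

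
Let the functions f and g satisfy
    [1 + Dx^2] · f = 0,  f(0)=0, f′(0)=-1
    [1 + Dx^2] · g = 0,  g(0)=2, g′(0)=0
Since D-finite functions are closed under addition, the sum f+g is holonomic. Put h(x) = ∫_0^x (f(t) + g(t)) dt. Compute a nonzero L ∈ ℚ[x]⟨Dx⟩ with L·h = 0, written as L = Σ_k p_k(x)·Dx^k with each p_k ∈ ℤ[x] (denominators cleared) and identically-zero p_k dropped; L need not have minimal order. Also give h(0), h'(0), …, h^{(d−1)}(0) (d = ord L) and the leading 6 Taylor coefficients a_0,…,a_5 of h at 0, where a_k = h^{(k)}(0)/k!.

f: a_k = 0, -1, 0, 1/6, 0, -1/120, …
g: a_k = 2, 0, -1, 0, 1/12, 0, …
L₀ := lclm(L_f,L_g); ord L₀ ≤ 2+2.
h=∫h₀ ⇒ L = L₀·Dx.
L = Dx + Dx^3  (order 3).
h: a_k = 0, 2, -1/2, -1/3, 1/24, 1/60, …
ICs: h(0) = 0, h′(0) = 2, h′′(0) = -1.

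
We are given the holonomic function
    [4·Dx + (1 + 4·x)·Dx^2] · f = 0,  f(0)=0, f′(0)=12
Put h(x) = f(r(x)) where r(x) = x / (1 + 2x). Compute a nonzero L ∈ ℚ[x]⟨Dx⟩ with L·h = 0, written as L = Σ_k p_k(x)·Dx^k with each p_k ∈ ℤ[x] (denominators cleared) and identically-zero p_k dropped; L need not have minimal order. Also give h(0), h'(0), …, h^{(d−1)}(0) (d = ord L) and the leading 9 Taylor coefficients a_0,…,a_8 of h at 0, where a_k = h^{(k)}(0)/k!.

L = (8 + 24·x)·Dx + (1 + 8·x + 12·x^2)·Dx^2  (order 2).
h: a_k = 0, 12, -48, 208, -960, 23232/5, -23296, 839424/7, -629760, …
ICs: h(0) = 0, h′(0) = 12.

f: a_k = 0, 12, -24, 64, -192, 3072/5, -2048, 49152/7, -24576, …
h₀=f(r): pull back L_f along r ⇒ L₀.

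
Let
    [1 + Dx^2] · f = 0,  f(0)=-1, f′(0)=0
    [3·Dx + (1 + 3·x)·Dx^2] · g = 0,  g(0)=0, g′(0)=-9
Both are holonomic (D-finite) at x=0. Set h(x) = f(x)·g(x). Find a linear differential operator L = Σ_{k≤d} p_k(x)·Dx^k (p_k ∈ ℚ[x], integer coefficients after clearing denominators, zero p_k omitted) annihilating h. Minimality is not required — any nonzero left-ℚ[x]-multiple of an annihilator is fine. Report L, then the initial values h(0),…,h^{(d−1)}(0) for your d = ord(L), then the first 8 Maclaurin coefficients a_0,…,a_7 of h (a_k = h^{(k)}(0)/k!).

L = (-203 - 222·x - 189·x^2 + 432·x^3 + 324·x^4) + (-84 - 108·x + 648·x^2 + 648·x^3)·Dx + (-208 - 228·x - 54·x^2 + 864·x^3 + 648·x^4)·Dx^2 + (-84 - 108·x + 648·x^2 + 648·x^3)·Dx^3 + (-5 - 6·x + 135·x^2 + 432·x^3 + 324·x^4)·Dx^4  (order 4).
h: a_k = 0, 9, -27/2, 45/2, -54, 5307/40, -5355/16, 484679/560, …
ICs: h(0) = 0, h′(0) = 9, h′′(0) = -27, h′′′(0) = 135.

f: a_k = -1, 0, 1/2, 0, -1/24, 0, 1/720, 0, …
g: a_k = 0, -9, 27/2, -27, 243/4, -729/5, 729/2, -6561/7, …
L₀ := L_f ⊗_s L_g (sym. prod.), ord ≤ 4.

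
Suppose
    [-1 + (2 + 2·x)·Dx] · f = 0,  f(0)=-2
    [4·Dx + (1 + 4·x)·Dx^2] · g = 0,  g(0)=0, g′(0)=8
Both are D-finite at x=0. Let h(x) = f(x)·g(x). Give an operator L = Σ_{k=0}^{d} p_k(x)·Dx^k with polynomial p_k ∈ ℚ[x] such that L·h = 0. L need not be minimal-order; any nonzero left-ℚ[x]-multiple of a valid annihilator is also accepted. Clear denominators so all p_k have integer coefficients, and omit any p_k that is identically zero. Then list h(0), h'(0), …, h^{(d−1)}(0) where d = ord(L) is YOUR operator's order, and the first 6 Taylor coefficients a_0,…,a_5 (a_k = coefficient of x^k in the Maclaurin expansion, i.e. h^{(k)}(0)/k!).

L = (-5 + 4·x) + (12 + 12·x)·Dx + (4 + 24·x + 36·x^2 + 16·x^3)·Dx^2  (order 2).
h: a_k = 0, -16, 24, -202/3, 625/3, -81349/120, …
ICs: h(0) = 0, h′(0) = -16.

f: a_k = -2, -1, 1/4, -1/8, 5/64, -7/128, …
g: a_k = 0, 8, -16, 128/3, -128, 2048/5, …
L₀ := L_f ⊗_s L_g (sym. prod.), ord ≤ 2.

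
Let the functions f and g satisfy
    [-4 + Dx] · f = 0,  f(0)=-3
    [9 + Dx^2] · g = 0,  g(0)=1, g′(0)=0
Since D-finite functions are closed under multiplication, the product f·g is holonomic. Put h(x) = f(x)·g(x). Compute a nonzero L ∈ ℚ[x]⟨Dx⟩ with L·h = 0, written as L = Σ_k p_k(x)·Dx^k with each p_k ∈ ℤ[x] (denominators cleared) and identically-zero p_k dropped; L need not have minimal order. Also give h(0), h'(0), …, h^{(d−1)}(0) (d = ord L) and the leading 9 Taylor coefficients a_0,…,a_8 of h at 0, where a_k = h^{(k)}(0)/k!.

f: a_k = -3, -12, -24, -32, -32, -128/5, -256/15, -1024/105, -512/105, …
g: a_k = 1, 0, -9/2, 0, 27/8, 0, -81/80, 0, 729/4480, …
h₀=f·g: eliminate ⇒ L₀, order ≤ 1·2.
L = 25 - 8·Dx + Dx^2  (order 2).
h: a_k = -3, -12, -21/2, 22, 527/8, 779/10, 11753/240, 4031/420, -164833/13440, …
ICs: h(0) = -3, h′(0) = -12.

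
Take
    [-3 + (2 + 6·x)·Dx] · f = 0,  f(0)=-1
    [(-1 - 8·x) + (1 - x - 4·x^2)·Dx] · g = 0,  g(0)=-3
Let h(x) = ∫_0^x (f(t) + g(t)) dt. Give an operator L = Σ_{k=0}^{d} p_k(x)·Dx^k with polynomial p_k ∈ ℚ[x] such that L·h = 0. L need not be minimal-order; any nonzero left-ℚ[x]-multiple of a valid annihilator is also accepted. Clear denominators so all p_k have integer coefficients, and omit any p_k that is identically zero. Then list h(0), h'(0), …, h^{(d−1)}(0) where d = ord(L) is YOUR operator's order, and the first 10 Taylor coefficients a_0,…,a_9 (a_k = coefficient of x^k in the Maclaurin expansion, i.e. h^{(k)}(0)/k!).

f: a_k = -1, -3/2, 9/8, -27/16, 405/128, -1701/256, 15309/1024, -72171/2048, 2814669/32768, -14073345/65536, …
g: a_k = -3, -3, -15, -27, -87, -195, -543, -1323, -3495, -8787, …
Sum ⇒ L₀ = lclm(L_f,L_g) in ℚ(x)⟨Dx⟩.
Integrate: L := L₀·Dx.
L = (69 + 387·x + 900·x^2 + 1440·x^3)·Dx + (-49 - 318·x - 1257·x^2 - 3240·x^3 - 3600·x^4)·Dx^2 + (-2 + 46·x + 234·x^2 - 86·x^3 - 1440·x^4 - 1440·x^5)·Dx^3  (order 3).
h: a_k = 0, -4, -9/4, -37/8, -459/64, -10731/640, -17207/512, -540723/7168, -2781675/16384, -37236497/98304, …
ICs: h(0) = 0, h′(0) = -4, h′′(0) = -9/2.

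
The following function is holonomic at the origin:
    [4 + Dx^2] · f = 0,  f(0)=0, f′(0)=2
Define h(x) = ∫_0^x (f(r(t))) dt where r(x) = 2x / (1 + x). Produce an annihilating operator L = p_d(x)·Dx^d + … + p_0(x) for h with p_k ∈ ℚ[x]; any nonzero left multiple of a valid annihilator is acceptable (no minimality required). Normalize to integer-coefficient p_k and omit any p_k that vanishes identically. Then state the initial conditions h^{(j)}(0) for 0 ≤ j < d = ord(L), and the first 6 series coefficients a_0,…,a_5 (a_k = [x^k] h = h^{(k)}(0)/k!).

L = 16·Dx + (2 + 6·x + 6·x^2 + 2·x^3)·Dx^2 + (1 + 4·x + 6·x^2 + 4·x^3 + x^4)·Dx^3  (order 3).
h: a_k = 0, 0, 2, -4/3, -5/3, 28/5, …
ICs: h(0) = 0, h′(0) = 0, h′′(0) = 4.

f: a_k = 0, 2, 0, -4/3, 0, 4/15, …
h₀=f(r): pull back L_f along r ⇒ L₀.
∫: right-multiply L₀ by Dx.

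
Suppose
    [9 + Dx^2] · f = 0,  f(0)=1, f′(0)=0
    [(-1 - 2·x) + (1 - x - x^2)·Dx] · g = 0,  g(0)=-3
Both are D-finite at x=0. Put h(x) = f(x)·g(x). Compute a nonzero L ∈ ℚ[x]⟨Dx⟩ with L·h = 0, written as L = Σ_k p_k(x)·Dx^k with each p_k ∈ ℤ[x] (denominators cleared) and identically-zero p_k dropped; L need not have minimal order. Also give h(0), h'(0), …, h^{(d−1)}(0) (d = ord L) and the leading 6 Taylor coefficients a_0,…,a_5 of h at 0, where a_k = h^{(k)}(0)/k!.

f: a_k = 1, 0, -9/2, 0, 27/8, 0, …
g: a_k = -3, -3, -6, -9, -15, -24, …
L₀ := L_f ⊗_s L_g (sym. prod.), ord ≤ 2.
L = (-7 + 9·x + 9·x^2) + (2 + 4·x)·Dx + (-1 + x + x^2)·Dx^2  (order 2).
h: a_k = -3, -3, 15/2, 9/2, 15/8, 51/8, …
ICs: h(0) = -3, h′(0) = -3.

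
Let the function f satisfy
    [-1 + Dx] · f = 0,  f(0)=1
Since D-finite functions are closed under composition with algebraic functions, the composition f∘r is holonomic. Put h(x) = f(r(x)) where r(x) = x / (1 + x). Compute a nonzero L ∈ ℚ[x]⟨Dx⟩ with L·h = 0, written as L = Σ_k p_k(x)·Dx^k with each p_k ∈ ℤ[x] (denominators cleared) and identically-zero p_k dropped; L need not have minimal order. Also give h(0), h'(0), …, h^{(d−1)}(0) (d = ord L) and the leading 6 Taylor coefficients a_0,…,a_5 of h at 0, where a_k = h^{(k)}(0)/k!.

f: a_k = 1, 1, 1/2, 1/6, 1/24, 1/120, …
Change of var in L_f (x↦r) gives L₀.
L = -1 + (1 + 2·x + x^2)·Dx  (order 1).
h: a_k = 1, 1, -1/2, 1/6, 1/24, -19/120, …
ICs: h(0) = 1.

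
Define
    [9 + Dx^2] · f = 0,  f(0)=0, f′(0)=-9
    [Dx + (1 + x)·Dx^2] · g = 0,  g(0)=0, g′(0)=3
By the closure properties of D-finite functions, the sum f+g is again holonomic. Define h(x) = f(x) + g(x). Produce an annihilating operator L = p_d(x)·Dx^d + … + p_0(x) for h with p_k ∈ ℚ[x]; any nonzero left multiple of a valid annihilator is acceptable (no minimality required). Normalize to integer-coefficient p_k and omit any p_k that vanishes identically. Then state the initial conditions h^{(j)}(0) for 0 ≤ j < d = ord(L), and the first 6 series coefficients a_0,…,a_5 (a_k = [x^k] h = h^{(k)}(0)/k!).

f: a_k = 0, -9, 0, 27/2, 0, -243/40, …
g: a_k = 0, 3, -3/2, 1, -3/4, 3/5, …
Sum ⇒ L₀ = lclm(L_f,L_g) in ℚ(x)⟨Dx⟩.
L = (135 + 162·x + 81·x^2)·Dx + (99 + 261·x + 243·x^2 + 81·x^3)·Dx^2 + (15 + 18·x + 9·x^2)·Dx^3 + (11 + 29·x + 27·x^2 + 9·x^3)·Dx^4  (order 4).
h: a_k = 0, -6, -3/2, 29/2, -3/4, -219/40, …
ICs: h(0) = 0, h′(0) = -6, h′′(0) = -3, h′′′(0) = 87.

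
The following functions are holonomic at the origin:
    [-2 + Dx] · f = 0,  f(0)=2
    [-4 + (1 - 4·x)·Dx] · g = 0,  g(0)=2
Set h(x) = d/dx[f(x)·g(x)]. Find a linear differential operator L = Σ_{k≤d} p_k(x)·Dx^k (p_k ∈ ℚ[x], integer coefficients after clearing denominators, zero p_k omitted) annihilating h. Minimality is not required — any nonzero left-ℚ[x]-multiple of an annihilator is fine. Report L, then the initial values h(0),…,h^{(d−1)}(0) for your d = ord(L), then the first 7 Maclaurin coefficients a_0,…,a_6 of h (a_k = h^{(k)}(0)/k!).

f: a_k = 2, 4, 4, 8/3, 4/3, 8/15, 8/45, …
g: a_k = 2, 8, 32, 128, 512, 2048, 8192, …
Product ⇒ symmetric product L₀, ord ≤ 1.
h=h₀': d/dx-closure on L₀ ⇒ L.
L = (26 - 48·x + 32·x^2) + (-3 + 16·x - 16·x^2)·Dx  (order 1).
h: a_k = 24, 208, 1264, 6752, 101296/3, 2431136/15, 11345312/15, …
ICs: h(0) = 24.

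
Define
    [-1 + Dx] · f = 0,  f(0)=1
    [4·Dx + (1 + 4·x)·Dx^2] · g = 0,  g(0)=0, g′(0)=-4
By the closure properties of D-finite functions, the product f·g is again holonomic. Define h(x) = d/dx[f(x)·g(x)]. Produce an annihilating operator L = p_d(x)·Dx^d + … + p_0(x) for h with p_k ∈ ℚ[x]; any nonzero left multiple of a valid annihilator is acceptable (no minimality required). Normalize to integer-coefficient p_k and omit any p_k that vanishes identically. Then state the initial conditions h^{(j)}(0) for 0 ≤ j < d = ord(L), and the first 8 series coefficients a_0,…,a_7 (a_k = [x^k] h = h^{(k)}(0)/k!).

L = (25 - 24·x + 16·x^2) + (-22 + 32·x - 32·x^2)·Dx + (-3 - 8·x + 16·x^2)·Dx^2  (order 2).
h: a_k = -4, 8, -46, 184, -1503/2, 9119/3, -2205587/180, 2218006/45, …
ICs: h(0) = -4, h′(0) = 8.

f: a_k = 1, 1, 1/2, 1/6, 1/24, 1/120, 1/720, 1/5040, …
g: a_k = 0, -4, 8, -64/3, 64, -1024/5, 2048/3, -16384/7, …
f·g: L₀ = L_f ⊗_s L_g, ord ≤ 1·2.
h=h₀': d/dx-closure on L₀ ⇒ L.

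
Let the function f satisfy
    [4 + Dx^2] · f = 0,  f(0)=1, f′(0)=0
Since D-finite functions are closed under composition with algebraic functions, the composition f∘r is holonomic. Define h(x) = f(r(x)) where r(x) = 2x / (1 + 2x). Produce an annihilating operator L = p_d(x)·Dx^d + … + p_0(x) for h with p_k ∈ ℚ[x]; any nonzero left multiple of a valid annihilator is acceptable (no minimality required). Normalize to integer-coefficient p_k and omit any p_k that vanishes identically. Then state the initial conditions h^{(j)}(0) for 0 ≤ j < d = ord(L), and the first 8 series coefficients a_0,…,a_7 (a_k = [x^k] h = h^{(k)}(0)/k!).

L = 16 + (4 + 24·x + 48·x^2 + 32·x^3)·Dx + (1 + 8·x + 24·x^2 + 32·x^3 + 16·x^4)·Dx^2  (order 2).
h: a_k = 1, 0, -8, 32, -256/3, 512/3, -9856/45, -512/5, …
ICs: h(0) = 1, h′(0) = 0.

f: a_k = 1, 0, -2, 0, 2/3, 0, -4/45, 0, …
h₀=f(r): pull back L_f along r ⇒ L₀.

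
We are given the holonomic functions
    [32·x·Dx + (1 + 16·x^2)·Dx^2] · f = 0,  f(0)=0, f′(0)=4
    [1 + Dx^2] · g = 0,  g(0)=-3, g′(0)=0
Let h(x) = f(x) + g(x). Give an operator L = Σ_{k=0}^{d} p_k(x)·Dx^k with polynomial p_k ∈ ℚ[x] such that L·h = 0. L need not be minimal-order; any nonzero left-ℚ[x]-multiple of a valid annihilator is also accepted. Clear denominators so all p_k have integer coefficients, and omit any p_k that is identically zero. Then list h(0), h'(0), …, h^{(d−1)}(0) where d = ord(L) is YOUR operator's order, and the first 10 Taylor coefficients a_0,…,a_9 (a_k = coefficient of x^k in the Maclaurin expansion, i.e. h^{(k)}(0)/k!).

f: a_k = 0, 4, 0, -64/3, 0, 1024/5, 0, -16384/7, 0, 262144/9, …
g: a_k = -3, 0, 3/2, 0, -1/8, 0, 1/240, 0, -1/13440, 0, …
f+g: L₀ = lclm(L_f,L_g), ord ≤ 2+2.
L = (-6112·x + 99328·x^3 + 8192·x^5)·Dx + (-31 + 1072·x^2 + 25344·x^4 + 4096·x^6)·Dx^2 + (-6112·x + 99328·x^3 + 8192·x^5)·Dx^3 + (-31 + 1072·x^2 + 25344·x^4 + 4096·x^6)·Dx^4  (order 4).
h: a_k = -3, 4, 3/2, -64/3, -1/8, 1024/5, 1/240, -16384/7, -1/13440, 262144/9, …
ICs: h(0) = -3, h′(0) = 4, h′′(0) = 3, h′′′(0) = -128.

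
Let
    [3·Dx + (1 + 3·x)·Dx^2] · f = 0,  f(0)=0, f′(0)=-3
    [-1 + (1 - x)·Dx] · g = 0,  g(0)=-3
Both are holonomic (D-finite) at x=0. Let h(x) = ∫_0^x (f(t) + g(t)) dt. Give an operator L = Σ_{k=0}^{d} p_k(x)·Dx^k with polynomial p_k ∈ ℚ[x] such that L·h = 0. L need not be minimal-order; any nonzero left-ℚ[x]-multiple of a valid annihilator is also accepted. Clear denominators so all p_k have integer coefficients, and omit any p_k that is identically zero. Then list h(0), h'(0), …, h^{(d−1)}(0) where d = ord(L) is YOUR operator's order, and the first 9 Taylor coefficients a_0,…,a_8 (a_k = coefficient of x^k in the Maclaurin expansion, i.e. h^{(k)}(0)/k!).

f: a_k = 0, -3, 9/2, -9, 81/4, -243/5, 243/2, -2187/7, 6561/8, …
g: a_k = -3, -3, -3, -3, -3, -3, -3, -3, -3, …
L₀ := lclm(L_f,L_g); ord L₀ ≤ 2+1.
Integrate: L := L₀·Dx.
L = (-54 - 18·x)·Dx^2 + (12 - 72·x - 36·x^2)·Dx^3 + (5 + 13·x - 9·x^2 - 9·x^3)·Dx^4  (order 4).
h: a_k = 0, -3, -3, 1/2, -3, 69/20, -43/5, 237/14, -276/7, …
ICs: h(0) = 0, h′(0) = -3, h′′(0) = -6, h′′′(0) = 3.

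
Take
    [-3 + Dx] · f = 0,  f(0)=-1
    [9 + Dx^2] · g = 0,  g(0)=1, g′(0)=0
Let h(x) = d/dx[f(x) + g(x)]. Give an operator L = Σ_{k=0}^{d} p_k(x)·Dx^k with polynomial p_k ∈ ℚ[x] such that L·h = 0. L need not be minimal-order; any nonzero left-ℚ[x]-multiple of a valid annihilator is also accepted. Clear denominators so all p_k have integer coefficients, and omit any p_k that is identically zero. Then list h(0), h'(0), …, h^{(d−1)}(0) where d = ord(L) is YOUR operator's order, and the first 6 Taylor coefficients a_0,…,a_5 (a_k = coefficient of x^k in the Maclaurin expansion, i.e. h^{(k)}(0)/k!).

f: a_k = -1, -3, -9/2, -9/2, -27/8, -81/40, …
g: a_k = 1, 0, -9/2, 0, 27/8, 0, …
Sum ⇒ L₀ = lclm(L_f,L_g) in ℚ(x)⟨Dx⟩.
Differentiate: ansatz ord ≤ ord L₀ ⇒ L.
L = 27 - 9·Dx + 3·Dx^2 - Dx^3  (order 3).
h: a_k = -3, -18, -27/2, 0, -81/8, -243/20, …
ICs: h(0) = -3, h′(0) = -18, h′′(0) = -27.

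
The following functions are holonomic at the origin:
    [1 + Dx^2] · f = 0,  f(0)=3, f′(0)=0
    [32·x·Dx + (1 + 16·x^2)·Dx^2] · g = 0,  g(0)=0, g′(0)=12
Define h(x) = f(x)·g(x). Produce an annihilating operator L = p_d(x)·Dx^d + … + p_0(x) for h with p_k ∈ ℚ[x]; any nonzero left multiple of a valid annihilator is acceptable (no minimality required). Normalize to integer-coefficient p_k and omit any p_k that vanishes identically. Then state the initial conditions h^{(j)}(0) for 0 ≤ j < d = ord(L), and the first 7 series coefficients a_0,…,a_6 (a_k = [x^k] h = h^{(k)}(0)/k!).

f: a_k = 3, 0, -3/2, 0, 1/8, 0, -1/240, …
g: a_k = 0, 12, 0, -64, 0, 3072/5, 0, …
h₀=f·g: eliminate ⇒ L₀, order ≤ 2·2.
L = (1105 + 51776·x^2 + 22016·x^4 + 16384·x^6 + 65536·x^8) + (2112·x + 35840·x^3 + 49152·x^5 + 262144·x^7)·Dx + (1122 + 52352·x^2 + 27648·x^4 + 32768·x^6 + 131072·x^8)·Dx^2 + (2112·x + 35840·x^3 + 49152·x^5 + 262144·x^7)·Dx^3 + (17 + 576·x^2 + 5632·x^4 + 16384·x^6 + 65536·x^8)·Dx^4  (order 4).
h: a_k = 0, 36, 0, -210, 0, 19407/10, 0, …
ICs: h(0) = 0, h′(0) = 36, h′′(0) = 0, h′′′(0) = -1260.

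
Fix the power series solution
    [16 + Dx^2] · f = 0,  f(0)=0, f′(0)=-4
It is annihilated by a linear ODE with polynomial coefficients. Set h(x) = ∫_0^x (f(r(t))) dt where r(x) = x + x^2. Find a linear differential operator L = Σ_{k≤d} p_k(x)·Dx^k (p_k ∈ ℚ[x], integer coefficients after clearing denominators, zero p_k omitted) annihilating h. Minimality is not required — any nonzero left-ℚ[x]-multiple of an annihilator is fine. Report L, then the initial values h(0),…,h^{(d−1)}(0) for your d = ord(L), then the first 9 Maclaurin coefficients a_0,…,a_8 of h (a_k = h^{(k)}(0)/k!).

f: a_k = 0, -4, 0, 32/3, 0, -128/15, 0, 1024/315, 0, …
h₀=f(r): pull back L_f along r ⇒ L₀.
h=∫₀ˣh₀: take L = L₀·Dx.
L = (16 + 96·x + 192·x^2 + 128·x^3)·Dx - 2·Dx^2 + (1 + 2·x)·Dx^3  (order 3).
h: a_k = 0, 0, -2, -4/3, 8/3, 32/5, 176/45, -32/7, -3232/315, …
ICs: h(0) = 0, h′(0) = 0, h′′(0) = -4.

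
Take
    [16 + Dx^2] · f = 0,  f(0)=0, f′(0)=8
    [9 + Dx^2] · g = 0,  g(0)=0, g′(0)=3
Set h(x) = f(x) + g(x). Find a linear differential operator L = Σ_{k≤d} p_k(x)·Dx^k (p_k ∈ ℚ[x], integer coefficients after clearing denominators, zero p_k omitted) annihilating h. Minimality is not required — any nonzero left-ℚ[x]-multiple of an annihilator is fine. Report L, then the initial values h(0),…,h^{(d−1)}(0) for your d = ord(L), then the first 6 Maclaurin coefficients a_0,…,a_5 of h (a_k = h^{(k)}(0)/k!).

f: a_k = 0, 8, 0, -64/3, 0, 256/15, …
g: a_k = 0, 3, 0, -9/2, 0, 81/40, …
Sum ⇒ L₀ = lclm(L_f,L_g) in ℚ(x)⟨Dx⟩.
L = 144 + 25·Dx^2 + Dx^4  (order 4).
h: a_k = 0, 11, 0, -155/6, 0, 2291/120, …
ICs: h(0) = 0, h′(0) = 11, h′′(0) = 0, h′′′(0) = -155.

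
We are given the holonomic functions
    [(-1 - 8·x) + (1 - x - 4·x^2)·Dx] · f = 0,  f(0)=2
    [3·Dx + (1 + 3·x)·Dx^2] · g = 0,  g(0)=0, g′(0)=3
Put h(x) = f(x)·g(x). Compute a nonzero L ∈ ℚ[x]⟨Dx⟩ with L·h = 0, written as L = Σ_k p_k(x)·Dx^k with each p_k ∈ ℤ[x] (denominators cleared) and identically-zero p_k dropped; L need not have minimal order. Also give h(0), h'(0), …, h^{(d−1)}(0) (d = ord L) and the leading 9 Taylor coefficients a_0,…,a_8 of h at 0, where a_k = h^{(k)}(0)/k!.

L = (11 + 48·x) + (-1 + 25·x + 60·x^2)·Dx + (-1 - 2·x + 7·x^2 + 12·x^3)·Dx^2  (order 2).
h: a_k = 0, 6, -3, 39, -27/2, 2397/10, -573/10, 21369/14, -48033/140, …
ICs: h(0) = 0, h′(0) = 6.

f: a_k = 2, 2, 10, 18, 58, 130, 362, 882, 2330, …
g: a_k = 0, 3, -9/2, 9, -81/4, 243/5, -243/2, 2187/7, -6561/8, …
L₀ := L_f ⊗_s L_g (sym. prod.), ord ≤ 2.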